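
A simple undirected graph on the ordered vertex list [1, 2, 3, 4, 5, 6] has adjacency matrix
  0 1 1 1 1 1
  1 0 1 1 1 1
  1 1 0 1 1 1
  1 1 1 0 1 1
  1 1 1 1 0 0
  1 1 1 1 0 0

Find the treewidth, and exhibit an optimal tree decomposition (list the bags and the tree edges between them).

Treewidth 4.
One optimal decomposition is:
Bags: B1 = {1, 2, 3, 4, 6}  B2 = {1, 2, 3, 4, 5}
Tree: B1–B2

The largest bag has 5 vertices, giving width 4; this decomposition certifies tw(G) ≤ 4. Conversely, {1, 2, 3, 4, 5} is a clique of size 5, and the vertices of any clique must share a bag in every tree decomposition; so some bag has ≥ 5 vertices and tw(G) ≥ 4. Combining the bounds, tw(G) = 4.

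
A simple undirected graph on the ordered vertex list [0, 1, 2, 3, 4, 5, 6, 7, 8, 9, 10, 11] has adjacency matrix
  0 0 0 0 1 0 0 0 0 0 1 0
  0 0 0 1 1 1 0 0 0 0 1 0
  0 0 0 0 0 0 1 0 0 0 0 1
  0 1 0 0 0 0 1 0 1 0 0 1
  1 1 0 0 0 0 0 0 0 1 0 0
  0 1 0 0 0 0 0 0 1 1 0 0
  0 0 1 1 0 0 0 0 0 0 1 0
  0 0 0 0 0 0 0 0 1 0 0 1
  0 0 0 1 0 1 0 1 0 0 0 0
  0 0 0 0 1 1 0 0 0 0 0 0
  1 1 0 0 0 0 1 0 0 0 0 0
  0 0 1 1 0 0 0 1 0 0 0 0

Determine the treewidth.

3

A width-3 tree decomposition is:
Bags: B1 = {2, 7, 8, 11}  B2 = {2, 3, 8, 11}  B3 = {2, 3, 6, 8}  B4 = {3, 5, 6, 8}  B5 = {1, 3, 5, 6}  B6 = {1, 5, 6, 10}  B7 = {1, 5, 9, 10}  B8 = {1, 4, 9, 10}  B9 = {0, 4, 9, 10}
Tree: B1–B2, B2–B3, B3–B4, B4–B5, B5–B6, B6–B7, B7–B8, B8–B9
The largest bag has 4 vertices, giving width 3; this decomposition certifies tw(G) ≤ 3. For the lower bound: the 4 vertex sets {2,7,11}, {8}, {3}, {1,5,6,10} are disjoint, each induces a connected subgraph, and every pair is joined by at least one edge of G. Contracting each set to a single vertex therefore yields K_{4} as a minor, and since treewidth is minor-monotone, tw(G) ≥ tw(K_{4}) = 3. The upper and lower bounds meet at 3, so that is the treewidth.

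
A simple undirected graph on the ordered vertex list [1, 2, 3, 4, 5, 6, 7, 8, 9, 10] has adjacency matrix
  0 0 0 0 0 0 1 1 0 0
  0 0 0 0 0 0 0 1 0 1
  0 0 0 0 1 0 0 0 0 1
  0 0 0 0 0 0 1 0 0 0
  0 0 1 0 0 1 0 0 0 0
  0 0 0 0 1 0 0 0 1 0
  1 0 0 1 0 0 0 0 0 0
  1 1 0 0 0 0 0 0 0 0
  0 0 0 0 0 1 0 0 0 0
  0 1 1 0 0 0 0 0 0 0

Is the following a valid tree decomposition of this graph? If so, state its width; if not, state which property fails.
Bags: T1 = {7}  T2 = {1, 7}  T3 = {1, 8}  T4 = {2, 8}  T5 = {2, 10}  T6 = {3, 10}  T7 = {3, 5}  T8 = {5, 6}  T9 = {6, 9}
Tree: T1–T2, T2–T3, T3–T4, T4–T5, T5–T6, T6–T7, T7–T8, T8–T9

No — vertex 4 appears in no bag.

A tree decomposition must satisfy three properties: every vertex lies in some bag; for every edge, both endpoints lie together in some bag; and for every vertex, the bags containing it form a connected subtree. Here vertex 4 appears in no bag, so the decomposition is invalid.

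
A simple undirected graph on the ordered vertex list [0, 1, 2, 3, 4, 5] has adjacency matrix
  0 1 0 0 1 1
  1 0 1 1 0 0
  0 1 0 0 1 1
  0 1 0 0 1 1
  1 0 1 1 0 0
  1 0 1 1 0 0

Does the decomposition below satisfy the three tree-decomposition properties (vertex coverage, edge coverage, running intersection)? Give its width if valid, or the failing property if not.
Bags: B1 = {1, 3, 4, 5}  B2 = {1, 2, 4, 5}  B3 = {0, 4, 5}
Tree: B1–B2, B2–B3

A tree decomposition must satisfy three properties: every vertex lies in some bag; for every edge, both endpoints lie together in some bag; and for every vertex, the bags containing it form a connected subtree. Here edge (1,0) lies in no bag, so the decomposition is invalid.

No — edge (1,0) lies in no bag.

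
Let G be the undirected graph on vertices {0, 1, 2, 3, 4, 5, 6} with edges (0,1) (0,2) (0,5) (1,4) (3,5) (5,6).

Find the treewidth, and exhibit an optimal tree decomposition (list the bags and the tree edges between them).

The largest bag has 2 vertices, giving width 1; this decomposition certifies tw(G) ≤ 1. G has an edge, so its treewidth is at least 1. The upper and lower bounds meet at 1, so that is the treewidth.

Treewidth 1.
One such decomposition:
Bags: B1 = {0, 5}  B2 = {0, 1}  B3 = {1, 4}  B4 = {0, 2}  B5 = {5, 6}  B6 = {3, 5}
Tree: B1–B2, B2–B3, B1–B4, B1–B5, B1–B6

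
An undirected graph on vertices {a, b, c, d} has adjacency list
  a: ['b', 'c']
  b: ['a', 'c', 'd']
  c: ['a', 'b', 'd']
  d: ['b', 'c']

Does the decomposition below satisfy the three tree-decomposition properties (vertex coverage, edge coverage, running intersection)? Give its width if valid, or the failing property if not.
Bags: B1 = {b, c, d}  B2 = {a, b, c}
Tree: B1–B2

Yes; width 2.

Checking the three conditions: (i) the bags cover all of {a, b, c, d}; (ii) for each edge, some bag contains both endpoints; (iii) the bags containing any fixed vertex form a subtree. All hold, so the decomposition is valid with width 3 − 1 = 2.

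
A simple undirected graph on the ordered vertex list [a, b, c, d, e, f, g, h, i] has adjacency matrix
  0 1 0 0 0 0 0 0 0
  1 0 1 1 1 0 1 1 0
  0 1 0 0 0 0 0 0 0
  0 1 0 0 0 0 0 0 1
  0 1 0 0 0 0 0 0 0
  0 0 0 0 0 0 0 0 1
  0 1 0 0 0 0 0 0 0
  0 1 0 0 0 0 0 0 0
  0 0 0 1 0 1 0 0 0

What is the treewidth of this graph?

1

A width-1 tree decomposition is:
Bags: B1 = {b, c}  B2 = {b, d}  B3 = {b, h}  B4 = {b, g}  B5 = {d, i}  B6 = {a, b}  B7 = {b, e}  B8 = {f, i}
Tree: B1–B2, B2–B3, B2–B4, B2–B5, B1–B6, B1–B7, B5–B8
Each bag holds 2 vertices, so the decomposition has width 1, which upper-bounds the treewidth. Any graph with an edge has treewidth ≥ 1, and G has the edge c–b. Hence tw(G) = 1 exactly.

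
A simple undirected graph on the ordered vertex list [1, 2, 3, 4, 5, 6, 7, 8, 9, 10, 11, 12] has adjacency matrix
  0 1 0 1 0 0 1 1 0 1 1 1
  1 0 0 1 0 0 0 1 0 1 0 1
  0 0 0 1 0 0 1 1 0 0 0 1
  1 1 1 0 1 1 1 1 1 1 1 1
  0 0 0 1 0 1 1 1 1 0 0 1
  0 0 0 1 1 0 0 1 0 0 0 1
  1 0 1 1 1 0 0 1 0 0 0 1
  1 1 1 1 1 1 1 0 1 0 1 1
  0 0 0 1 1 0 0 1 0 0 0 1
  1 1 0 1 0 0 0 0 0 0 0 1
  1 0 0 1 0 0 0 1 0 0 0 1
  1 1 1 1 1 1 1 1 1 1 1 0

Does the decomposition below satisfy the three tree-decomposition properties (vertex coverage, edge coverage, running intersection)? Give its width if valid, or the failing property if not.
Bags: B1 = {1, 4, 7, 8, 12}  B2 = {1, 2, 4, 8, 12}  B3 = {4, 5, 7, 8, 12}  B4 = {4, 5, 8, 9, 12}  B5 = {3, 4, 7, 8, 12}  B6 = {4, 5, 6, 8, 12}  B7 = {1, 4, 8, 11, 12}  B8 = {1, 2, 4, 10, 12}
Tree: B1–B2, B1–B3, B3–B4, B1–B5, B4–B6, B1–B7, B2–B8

Yes; width 4.

Vertex coverage: the bags together contain {1, 2, 3, 4, 5, 6, 7, 8, 9, 10, 11, 12}, the full vertex set. Edge coverage: each edge of G has both endpoints in at least one bag. Running intersection: for every vertex, the bags containing it form a connected subtree. All three properties hold, so this is a valid tree decomposition of width max|bag| − 1 = 4, and hence tw(G) ≤ 4.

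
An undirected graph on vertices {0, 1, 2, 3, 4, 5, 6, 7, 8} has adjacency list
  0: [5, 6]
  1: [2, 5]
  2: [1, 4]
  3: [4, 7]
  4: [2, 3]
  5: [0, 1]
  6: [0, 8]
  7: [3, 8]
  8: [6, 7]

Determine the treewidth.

A width-2 tree decomposition is:
Bags: B1 = {0, 1, 5}  B2 = {0, 1, 6}  B3 = {1, 6, 8}  B4 = {1, 7, 8}  B5 = {1, 3, 7}  B6 = {1, 3, 4}  B7 = {1, 2, 4}
Tree: B1–B2, B2–B3, B3–B4, B4–B5, B5–B6, B6–B7
Every bag has size at most 3, so the width is 3 − 1 = 2 and tw(G) ≤ 2. For the lower bound, G contains the cycle 1–5–0–6–8–7–3–4–2–1, so G is not a forest; only forests have treewidth ≤ 1, hence tw(G) ≥ 2. The upper and lower bounds meet at 2, so that is the treewidth.

2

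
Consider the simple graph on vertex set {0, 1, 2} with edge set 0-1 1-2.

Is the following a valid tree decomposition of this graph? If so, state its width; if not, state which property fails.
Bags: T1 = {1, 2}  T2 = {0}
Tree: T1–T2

No — edge (1,0) lies in no bag.

A tree decomposition must satisfy three properties: every vertex lies in some bag; for every edge, both endpoints lie together in some bag; and for every vertex, the bags containing it form a connected subtree. Here edge (1,0) lies in no bag, so the decomposition is invalid.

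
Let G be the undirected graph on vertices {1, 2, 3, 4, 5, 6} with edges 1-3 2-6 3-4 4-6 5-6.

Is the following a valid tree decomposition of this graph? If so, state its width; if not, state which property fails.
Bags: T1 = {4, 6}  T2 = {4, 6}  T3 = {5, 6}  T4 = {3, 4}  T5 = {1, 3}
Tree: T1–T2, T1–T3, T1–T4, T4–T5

A tree decomposition must satisfy three properties: every vertex lies in some bag; for every edge, both endpoints lie together in some bag; and for every vertex, the bags containing it form a connected subtree. Here vertex 2 appears in no bag, so the decomposition is invalid.

No — vertex 2 appears in no bag.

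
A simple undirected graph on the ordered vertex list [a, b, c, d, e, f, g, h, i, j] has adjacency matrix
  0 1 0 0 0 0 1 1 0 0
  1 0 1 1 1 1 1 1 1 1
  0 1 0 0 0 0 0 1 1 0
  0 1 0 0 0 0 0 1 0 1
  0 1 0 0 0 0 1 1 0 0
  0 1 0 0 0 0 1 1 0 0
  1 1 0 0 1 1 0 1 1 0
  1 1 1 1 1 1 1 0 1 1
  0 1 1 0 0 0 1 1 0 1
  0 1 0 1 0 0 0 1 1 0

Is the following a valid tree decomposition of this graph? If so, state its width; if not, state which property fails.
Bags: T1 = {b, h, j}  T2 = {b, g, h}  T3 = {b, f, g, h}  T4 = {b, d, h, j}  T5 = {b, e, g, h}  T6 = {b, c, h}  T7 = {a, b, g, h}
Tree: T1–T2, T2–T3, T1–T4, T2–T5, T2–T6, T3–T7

No — vertex i appears in no bag.

A tree decomposition must satisfy three properties: every vertex lies in some bag; for every edge, both endpoints lie together in some bag; and for every vertex, the bags containing it form a connected subtree. Here vertex i appears in no bag, so the decomposition is invalid.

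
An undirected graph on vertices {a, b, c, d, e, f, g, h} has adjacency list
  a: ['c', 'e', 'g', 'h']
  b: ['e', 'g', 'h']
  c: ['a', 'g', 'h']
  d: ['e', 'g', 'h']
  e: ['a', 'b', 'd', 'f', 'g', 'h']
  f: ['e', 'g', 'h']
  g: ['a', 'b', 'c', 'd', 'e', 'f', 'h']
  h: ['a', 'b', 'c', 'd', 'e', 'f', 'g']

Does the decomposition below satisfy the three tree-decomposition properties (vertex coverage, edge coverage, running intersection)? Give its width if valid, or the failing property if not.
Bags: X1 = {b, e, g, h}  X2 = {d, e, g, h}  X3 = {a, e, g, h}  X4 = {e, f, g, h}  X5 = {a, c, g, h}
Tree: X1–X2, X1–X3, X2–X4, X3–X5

Yes; width 3.

Every vertex of G appears in some bag (union = {a, b, c, d, e, f, g, h}); every edge is covered by a bag; and for each vertex v the set of bags containing v is connected in the bag tree. The decomposition is therefore valid. The largest bag has 4 vertices, so the width is 3.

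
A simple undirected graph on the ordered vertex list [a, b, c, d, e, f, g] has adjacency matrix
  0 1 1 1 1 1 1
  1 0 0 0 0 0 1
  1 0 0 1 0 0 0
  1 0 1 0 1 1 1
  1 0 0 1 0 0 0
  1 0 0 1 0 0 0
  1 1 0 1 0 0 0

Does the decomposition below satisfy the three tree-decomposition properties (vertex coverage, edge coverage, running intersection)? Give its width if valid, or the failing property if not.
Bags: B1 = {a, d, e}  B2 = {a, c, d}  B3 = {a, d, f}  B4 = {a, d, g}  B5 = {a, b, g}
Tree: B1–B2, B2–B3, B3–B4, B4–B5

Every vertex of G appears in some bag (union = {a, b, c, d, e, f, g}); every edge is covered by a bag; and for each vertex v the set of bags containing v is connected in the bag tree. The decomposition is therefore valid. The largest bag has 3 vertices, so the width is 2.

Yes; width 2.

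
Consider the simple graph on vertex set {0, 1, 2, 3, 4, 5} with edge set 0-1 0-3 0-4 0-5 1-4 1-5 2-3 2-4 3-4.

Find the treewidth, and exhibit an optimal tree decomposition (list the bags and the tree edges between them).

Treewidth 2.
One optimal decomposition is:
Bags: B1 = {0, 3, 4}  B2 = {0, 1, 4}  B3 = {0, 1, 5}  B4 = {2, 3, 4}
Tree: B1–B2, B2–B3, B1–B4

Each bag holds 3 vertices, so the decomposition has width 2, which upper-bounds the treewidth. Conversely, {0, 1, 4} is a clique of size 3, and the vertices of any clique must share a bag in every tree decomposition; so some bag has ≥ 3 vertices and tw(G) ≥ 2. Therefore the treewidth is 2.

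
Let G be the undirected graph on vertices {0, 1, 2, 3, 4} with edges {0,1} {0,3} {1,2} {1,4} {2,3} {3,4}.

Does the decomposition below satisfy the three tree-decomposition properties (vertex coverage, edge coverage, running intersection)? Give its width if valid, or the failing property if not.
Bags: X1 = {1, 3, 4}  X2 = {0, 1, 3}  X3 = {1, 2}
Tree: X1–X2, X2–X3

No — edge (3,2) lies in no bag.

A tree decomposition must satisfy three properties: every vertex lies in some bag; for every edge, both endpoints lie together in some bag; and for every vertex, the bags containing it form a connected subtree. Here edge (3,2) lies in no bag, so the decomposition is invalid.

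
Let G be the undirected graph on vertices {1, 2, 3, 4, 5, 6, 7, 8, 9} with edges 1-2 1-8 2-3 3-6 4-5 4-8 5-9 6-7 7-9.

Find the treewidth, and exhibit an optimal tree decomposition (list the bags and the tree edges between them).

Treewidth 2.
Bags: B1 = {3, 6, 7}  B2 = {2, 3, 7}  B3 = {1, 2, 7}  B4 = {1, 7, 8}  B5 = {4, 7, 8}  B6 = {4, 5, 7}  B7 = {5, 7, 9}
Tree: B1–B2, B2–B3, B3–B4, B4–B5, B5–B6, B6–B7

Every bag has size at most 3, so the width is 3 − 1 = 2 and tw(G) ≤ 2. Since 7–6–3–2–1–8–4–5–9–7 is a cycle in G, G is not acyclic. Forests are exactly the graphs of treewidth ≤ 1, so tw(G) ≥ 2. Therefore the treewidth is 2.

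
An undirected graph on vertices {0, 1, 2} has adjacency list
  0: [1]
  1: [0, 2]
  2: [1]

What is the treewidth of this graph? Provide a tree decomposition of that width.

Each bag holds 2 vertices, so the decomposition has width 1, which upper-bounds the treewidth. Since G has at least one edge (e.g. 0–1), it is not an edgeless graph, so tw(G) ≥ 1. Hence tw(G) = 1 exactly.

Treewidth 1.
One such decomposition:
Bags: B1 = {0, 1}  B2 = {1, 2}
Tree: B1–B2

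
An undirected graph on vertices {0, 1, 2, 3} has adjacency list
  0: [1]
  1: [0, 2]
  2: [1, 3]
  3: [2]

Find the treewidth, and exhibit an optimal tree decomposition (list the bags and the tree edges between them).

Treewidth 1.
Bags: B1 = {0, 1}  B2 = {1, 2}  B3 = {2, 3}
Tree: B1–B2, B2–B3

The largest bag has 2 vertices, giving width 1; this decomposition certifies tw(G) ≤ 1. Any graph with an edge has treewidth ≥ 1, and G has the edge 0–1. The upper and lower bounds meet at 1, so that is the treewidth.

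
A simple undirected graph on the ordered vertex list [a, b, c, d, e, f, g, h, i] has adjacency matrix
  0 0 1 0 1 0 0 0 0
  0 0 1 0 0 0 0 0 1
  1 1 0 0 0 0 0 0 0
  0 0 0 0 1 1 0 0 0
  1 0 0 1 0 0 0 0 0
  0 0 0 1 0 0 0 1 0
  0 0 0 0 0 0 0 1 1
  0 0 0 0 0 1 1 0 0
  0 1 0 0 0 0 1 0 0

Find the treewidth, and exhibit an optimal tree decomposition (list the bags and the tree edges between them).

Treewidth 2.
One such decomposition:
Bags: B1 = {b, c, i}  B2 = {c, g, i}  B3 = {c, g, h}  B4 = {c, f, h}  B5 = {c, d, f}  B6 = {c, d, e}  B7 = {a, c, e}
Tree: B1–B2, B2–B3, B3–B4, B4–B5, B5–B6, B6–B7

Every bag has size at most 3, so the width is 3 − 1 = 2 and tw(G) ≤ 2. Since c–b–i–g–h–f–d–e–a–c is a cycle in G, G is not acyclic. Forests are exactly the graphs of treewidth ≤ 1, so tw(G) ≥ 2. The upper and lower bounds meet at 2, so that is the treewidth.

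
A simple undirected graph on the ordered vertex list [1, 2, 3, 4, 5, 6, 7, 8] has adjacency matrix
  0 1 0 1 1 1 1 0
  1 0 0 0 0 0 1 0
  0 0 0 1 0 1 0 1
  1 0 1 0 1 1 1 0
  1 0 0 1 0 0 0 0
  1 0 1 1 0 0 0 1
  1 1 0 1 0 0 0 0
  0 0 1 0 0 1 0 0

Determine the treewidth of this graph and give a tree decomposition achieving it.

Each bag holds 3 vertices, so the decomposition has width 2, which upper-bounds the treewidth. Conversely, {3, 6, 8} is a clique of size 3, and the vertices of any clique must share a bag in every tree decomposition; so some bag has ≥ 3 vertices and tw(G) ≥ 2. The upper and lower bounds meet at 2, so that is the treewidth.

Treewidth 2.
One optimal decomposition is:
Bags: B1 = {1, 4, 6}  B2 = {1, 4, 7}  B3 = {3, 4, 6}  B4 = {3, 6, 8}  B5 = {1, 2, 7}  B6 = {1, 4, 5}
Tree: B1–B2, B1–B3, B3–B4, B2–B5, B2–B6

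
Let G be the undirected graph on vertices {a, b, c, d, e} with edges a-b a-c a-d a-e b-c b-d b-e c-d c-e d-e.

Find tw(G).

4

A width-4 tree decomposition is:
Bags: B1 = {a, b, c, d, e}
Tree: (single bag)
With just one bag of size 5, the width is 5 − 1 = 4, so tw(G) ≤ 4. For the lower bound, the 5 vertices {a, b, c, d, e} are pairwise adjacent, and any tree decomposition puts a clique entirely inside one bag — forcing width ≥ 4. Combining the bounds, tw(G) = 4.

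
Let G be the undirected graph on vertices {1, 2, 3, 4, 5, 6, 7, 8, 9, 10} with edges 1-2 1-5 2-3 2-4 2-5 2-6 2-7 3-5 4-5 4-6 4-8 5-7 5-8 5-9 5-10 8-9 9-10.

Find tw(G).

A width-2 tree decomposition is:
Bags: B1 = {1, 2, 5}  B2 = {2, 4, 5}  B3 = {2, 4, 6}  B4 = {4, 5, 8}  B5 = {2, 5, 7}  B6 = {5, 8, 9}  B7 = {5, 9, 10}  B8 = {2, 3, 5}
Tree: B1–B2, B2–B3, B2–B4, B1–B5, B4–B6, B6–B7, B5–B8
The largest bag has 3 vertices, giving width 2; this decomposition certifies tw(G) ≤ 2. For the lower bound, the 3 vertices {5, 8, 9} are pairwise adjacent, and any tree decomposition puts a clique entirely inside one bag — forcing width ≥ 2. Hence tw(G) = 2 exactly.

2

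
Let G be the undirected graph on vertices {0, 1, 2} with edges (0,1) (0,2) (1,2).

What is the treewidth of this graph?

2

A width-2 tree decomposition is:
Bags: B1 = {0, 1, 2}
Tree: (single bag)
A single bag containing all 3 vertices is trivially a valid decomposition of width 2. On the other hand G contains the 3-clique {0, 1, 2}. A clique must lie in a single bag of any decomposition, so no decomposition can have width below 2. The upper and lower bounds meet at 2, so that is the treewidth.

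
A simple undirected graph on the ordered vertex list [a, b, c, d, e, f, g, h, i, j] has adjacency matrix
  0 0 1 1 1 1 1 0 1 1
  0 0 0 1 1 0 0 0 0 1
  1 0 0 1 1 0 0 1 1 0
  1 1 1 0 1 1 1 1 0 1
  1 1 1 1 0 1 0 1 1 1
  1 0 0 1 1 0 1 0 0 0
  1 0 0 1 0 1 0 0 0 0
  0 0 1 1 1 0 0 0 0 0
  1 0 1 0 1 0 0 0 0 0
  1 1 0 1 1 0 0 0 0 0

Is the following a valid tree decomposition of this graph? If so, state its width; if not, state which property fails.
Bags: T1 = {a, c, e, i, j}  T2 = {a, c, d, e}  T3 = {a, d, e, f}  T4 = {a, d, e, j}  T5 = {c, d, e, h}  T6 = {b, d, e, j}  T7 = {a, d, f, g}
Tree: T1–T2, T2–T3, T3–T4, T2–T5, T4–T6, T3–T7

A tree decomposition must satisfy three properties: every vertex lies in some bag; for every edge, both endpoints lie together in some bag; and for every vertex, the bags containing it form a connected subtree. Here bags containing vertex j are not connected in the tree, so the decomposition is invalid.

No — bags containing vertex j are not connected in the tree.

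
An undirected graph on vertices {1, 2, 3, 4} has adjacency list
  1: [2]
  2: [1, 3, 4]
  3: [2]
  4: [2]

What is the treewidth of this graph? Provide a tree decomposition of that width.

The largest bag has 2 vertices, giving width 1; this decomposition certifies tw(G) ≤ 1. Since G has at least one edge (e.g. 1–2), it is not an edgeless graph, so tw(G) ≥ 1. Therefore the treewidth is 1.

Treewidth 1.
One such decomposition:
Bags: B1 = {1, 2}  B2 = {2, 4}  B3 = {2, 3}
Tree: B1–B2, B2–B3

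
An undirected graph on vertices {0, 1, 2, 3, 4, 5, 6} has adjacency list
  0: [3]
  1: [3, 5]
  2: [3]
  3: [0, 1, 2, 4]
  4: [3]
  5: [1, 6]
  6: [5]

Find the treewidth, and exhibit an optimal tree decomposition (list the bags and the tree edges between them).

Treewidth 1.
One such decomposition:
Bags: B1 = {2, 3}  B2 = {3, 4}  B3 = {0, 3}  B4 = {1, 3}  B5 = {1, 5}  B6 = {5, 6}
Tree: B1–B2, B2–B3, B2–B4, B4–B5, B5–B6

The largest bag has 2 vertices, giving width 1; this decomposition certifies tw(G) ≤ 1. Any graph with an edge has treewidth ≥ 1, and G has the edge 3–2. The upper and lower bounds meet at 1, so that is the treewidth.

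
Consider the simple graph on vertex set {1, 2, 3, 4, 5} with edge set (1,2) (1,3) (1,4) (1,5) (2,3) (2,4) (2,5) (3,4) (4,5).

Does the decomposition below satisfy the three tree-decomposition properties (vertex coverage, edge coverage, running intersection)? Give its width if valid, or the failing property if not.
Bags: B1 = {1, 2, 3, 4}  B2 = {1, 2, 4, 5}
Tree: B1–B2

Checking the three conditions: (i) the bags cover all of {1, 2, 3, 4, 5}; (ii) for each edge, some bag contains both endpoints; (iii) the bags containing any fixed vertex form a subtree. All hold, so the decomposition is valid with width 4 − 1 = 3.

Yes; width 3.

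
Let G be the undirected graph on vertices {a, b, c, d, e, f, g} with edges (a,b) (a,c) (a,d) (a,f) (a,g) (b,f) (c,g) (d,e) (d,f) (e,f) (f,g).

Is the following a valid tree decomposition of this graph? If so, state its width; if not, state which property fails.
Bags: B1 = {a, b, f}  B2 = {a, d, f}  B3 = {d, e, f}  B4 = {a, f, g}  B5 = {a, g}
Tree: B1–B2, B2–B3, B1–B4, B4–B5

A tree decomposition must satisfy three properties: every vertex lies in some bag; for every edge, both endpoints lie together in some bag; and for every vertex, the bags containing it form a connected subtree. Here vertex c appears in no bag, so the decomposition is invalid.

No — vertex c appears in no bag.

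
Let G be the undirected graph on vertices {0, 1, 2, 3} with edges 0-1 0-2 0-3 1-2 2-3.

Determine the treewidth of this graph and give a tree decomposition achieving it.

Treewidth 2.
One such decomposition:
Bags: B1 = {0, 2, 3}  B2 = {0, 1, 2}
Tree: B1–B2

Every bag has size at most 3, so the width is 3 − 1 = 2 and tw(G) ≤ 2. On the other hand G contains the 3-clique {0, 1, 2}. A clique must lie in a single bag of any decomposition, so no decomposition can have width below 2. The upper and lower bounds meet at 2, so that is the treewidth.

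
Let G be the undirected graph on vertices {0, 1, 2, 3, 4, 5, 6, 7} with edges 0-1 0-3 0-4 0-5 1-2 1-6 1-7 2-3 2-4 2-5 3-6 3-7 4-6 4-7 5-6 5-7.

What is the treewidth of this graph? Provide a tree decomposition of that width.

Treewidth 4.
One such decomposition:
Bags: B1 = {0, 1, 2, 6, 7}  B2 = {0, 2, 5, 6, 7}  B3 = {0, 2, 3, 6, 7}  B4 = {0, 2, 4, 6, 7}
Tree: B1–B2, B2–B3, B3–B4

Every bag has size at most 5, so the width is 5 − 1 = 4 and tw(G) ≤ 4. For the lower bound: the 5 vertex sets {1,7}, {0,5}, {2,3}, {6}, {4} are disjoint, each induces a connected subgraph, and every pair is joined by at least one edge of G. Contracting each set to a single vertex therefore yields K_{5} as a minor, and since treewidth is minor-monotone, tw(G) ≥ tw(K_{5}) = 4. Therefore the treewidth is 4.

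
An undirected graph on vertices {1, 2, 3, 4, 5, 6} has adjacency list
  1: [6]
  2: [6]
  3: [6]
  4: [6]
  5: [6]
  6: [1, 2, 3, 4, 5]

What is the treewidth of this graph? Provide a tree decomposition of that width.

Treewidth 1.
One optimal decomposition is:
Bags: B1 = {4, 6}  B2 = {3, 6}  B3 = {5, 6}  B4 = {1, 6}  B5 = {2, 6}
Tree: B1–B2, B1–B3, B2–B4, B1–B5

Every bag has size at most 2, so the width is 2 − 1 = 1 and tw(G) ≤ 1. Any graph with an edge has treewidth ≥ 1, and G has the edge 6–4. Hence tw(G) = 1 exactly.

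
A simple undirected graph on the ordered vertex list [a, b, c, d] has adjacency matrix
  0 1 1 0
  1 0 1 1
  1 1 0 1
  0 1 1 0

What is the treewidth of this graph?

A width-2 tree decomposition is:
Bags: B1 = {b, c, d}  B2 = {a, b, c}
Tree: B1–B2
Every bag has size at most 3, so the width is 3 − 1 = 2 and tw(G) ≤ 2. On the other hand G contains the 3-clique {b, c, d}. A clique must lie in a single bag of any decomposition, so no decomposition can have width below 2. The upper and lower bounds meet at 2, so that is the treewidth.

2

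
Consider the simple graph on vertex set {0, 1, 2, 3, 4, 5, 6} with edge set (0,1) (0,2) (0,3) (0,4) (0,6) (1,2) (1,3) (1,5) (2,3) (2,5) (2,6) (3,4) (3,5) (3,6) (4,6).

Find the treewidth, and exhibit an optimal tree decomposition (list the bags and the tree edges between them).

Treewidth 3.
One optimal decomposition is:
Bags: B1 = {0, 1, 2, 3}  B2 = {0, 2, 3, 6}  B3 = {1, 2, 3, 5}  B4 = {0, 3, 4, 6}
Tree: B1–B2, B1–B3, B2–B4

Every bag has size at most 4, so the width is 4 − 1 = 3 and tw(G) ≤ 3. For the lower bound, the 4 vertices {0, 1, 2, 3} are pairwise adjacent, and any tree decomposition puts a clique entirely inside one bag — forcing width ≥ 3. Therefore the treewidth is 3.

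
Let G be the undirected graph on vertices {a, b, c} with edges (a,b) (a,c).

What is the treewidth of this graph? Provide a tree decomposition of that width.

Each bag holds 2 vertices, so the decomposition has width 1, which upper-bounds the treewidth. Any graph with an edge has treewidth ≥ 1, and G has the edge a–b. Hence tw(G) = 1 exactly.

Treewidth 1.
One optimal decomposition is:
Bags: B1 = {a, b}  B2 = {a, c}
Tree: B1–B2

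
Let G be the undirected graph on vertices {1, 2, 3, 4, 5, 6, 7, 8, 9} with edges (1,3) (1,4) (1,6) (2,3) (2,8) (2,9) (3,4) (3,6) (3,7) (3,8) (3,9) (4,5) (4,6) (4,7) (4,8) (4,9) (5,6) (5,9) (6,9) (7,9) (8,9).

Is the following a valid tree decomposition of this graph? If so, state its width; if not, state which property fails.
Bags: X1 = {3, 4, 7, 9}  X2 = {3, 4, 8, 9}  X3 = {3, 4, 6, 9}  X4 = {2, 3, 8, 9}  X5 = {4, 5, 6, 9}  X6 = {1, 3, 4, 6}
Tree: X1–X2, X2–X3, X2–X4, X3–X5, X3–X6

Yes; width 3.

Vertex coverage: the bags together contain {1, 2, 3, 4, 5, 6, 7, 8, 9}, the full vertex set. Edge coverage: each edge of G has both endpoints in at least one bag. Running intersection: for every vertex, the bags containing it form a connected subtree. All three properties hold, so this is a valid tree decomposition of width max|bag| − 1 = 3, and hence tw(G) ≤ 3.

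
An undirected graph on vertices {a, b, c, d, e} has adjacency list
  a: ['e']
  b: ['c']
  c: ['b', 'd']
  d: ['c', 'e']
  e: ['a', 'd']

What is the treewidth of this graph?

A width-1 tree decomposition is:
Bags: B1 = {b, c}  B2 = {c, d}  B3 = {d, e}  B4 = {a, e}
Tree: B1–B2, B2–B3, B3–B4
The largest bag has 2 vertices, giving width 1; this decomposition certifies tw(G) ≤ 1. Since G has at least one edge (e.g. b–c), it is not an edgeless graph, so tw(G) ≥ 1. The upper and lower bounds meet at 1, so that is the treewidth.

1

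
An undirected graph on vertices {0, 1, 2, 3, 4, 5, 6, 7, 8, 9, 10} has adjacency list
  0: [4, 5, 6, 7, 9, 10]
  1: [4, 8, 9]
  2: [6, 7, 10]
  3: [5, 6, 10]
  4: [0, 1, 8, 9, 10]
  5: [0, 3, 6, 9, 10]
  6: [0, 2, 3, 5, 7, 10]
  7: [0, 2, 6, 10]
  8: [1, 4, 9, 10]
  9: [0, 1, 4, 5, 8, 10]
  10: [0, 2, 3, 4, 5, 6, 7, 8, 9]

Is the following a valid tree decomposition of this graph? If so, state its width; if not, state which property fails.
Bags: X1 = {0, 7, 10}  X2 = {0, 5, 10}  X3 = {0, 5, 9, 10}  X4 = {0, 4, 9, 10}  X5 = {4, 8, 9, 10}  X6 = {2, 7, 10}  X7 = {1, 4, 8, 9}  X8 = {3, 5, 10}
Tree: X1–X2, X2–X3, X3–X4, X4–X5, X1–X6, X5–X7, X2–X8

A tree decomposition must satisfy three properties: every vertex lies in some bag; for every edge, both endpoints lie together in some bag; and for every vertex, the bags containing it form a connected subtree. Here vertex 6 appears in no bag, so the decomposition is invalid.

No — vertex 6 appears in no bag.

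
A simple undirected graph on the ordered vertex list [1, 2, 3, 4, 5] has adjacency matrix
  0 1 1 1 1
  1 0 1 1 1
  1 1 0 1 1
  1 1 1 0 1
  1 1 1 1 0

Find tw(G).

4

A width-4 tree decomposition is:
Bags: B1 = {1, 2, 3, 4, 5}
Tree: (single bag)
A single bag containing all 5 vertices is trivially a valid decomposition of width 4. For the lower bound, the 5 vertices {1, 2, 3, 4, 5} are pairwise adjacent, and any tree decomposition puts a clique entirely inside one bag — forcing width ≥ 4. Combining the bounds, tw(G) = 4.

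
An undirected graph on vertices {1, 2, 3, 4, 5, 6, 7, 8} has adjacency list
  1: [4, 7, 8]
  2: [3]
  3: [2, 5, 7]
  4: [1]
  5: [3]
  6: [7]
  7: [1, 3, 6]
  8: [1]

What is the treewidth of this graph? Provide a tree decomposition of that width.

Treewidth 1.
Bags: B1 = {3, 7}  B2 = {3, 5}  B3 = {1, 7}  B4 = {2, 3}  B5 = {1, 8}  B6 = {6, 7}  B7 = {1, 4}
Tree: B1–B2, B1–B3, B1–B4, B3–B5, B1–B6, B3–B7

The largest bag has 2 vertices, giving width 1; this decomposition certifies tw(G) ≤ 1. Any graph with an edge has treewidth ≥ 1, and G has the edge 7–3. Hence tw(G) = 1 exactly.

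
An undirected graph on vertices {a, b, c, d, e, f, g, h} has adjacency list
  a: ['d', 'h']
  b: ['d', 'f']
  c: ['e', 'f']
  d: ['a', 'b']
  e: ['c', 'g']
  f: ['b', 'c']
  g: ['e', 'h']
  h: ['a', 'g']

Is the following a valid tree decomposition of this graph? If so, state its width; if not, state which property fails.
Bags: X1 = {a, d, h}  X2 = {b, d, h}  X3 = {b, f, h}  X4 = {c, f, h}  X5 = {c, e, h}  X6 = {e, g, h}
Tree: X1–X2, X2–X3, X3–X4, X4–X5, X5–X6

Vertex coverage: the bags together contain {a, b, c, d, e, f, g, h}, the full vertex set. Edge coverage: each edge of G has both endpoints in at least one bag. Running intersection: for every vertex, the bags containing it form a connected subtree. All three properties hold, so this is a valid tree decomposition of width max|bag| − 1 = 2, and hence tw(G) ≤ 2.

Yes; width 2.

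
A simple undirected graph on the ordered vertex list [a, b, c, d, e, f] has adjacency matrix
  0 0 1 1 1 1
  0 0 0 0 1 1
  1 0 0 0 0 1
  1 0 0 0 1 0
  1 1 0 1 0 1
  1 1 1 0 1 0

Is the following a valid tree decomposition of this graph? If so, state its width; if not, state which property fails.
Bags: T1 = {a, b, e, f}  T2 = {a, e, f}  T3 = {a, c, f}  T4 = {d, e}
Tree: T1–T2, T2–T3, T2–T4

No — edge (a,d) lies in no bag.

A tree decomposition must satisfy three properties: every vertex lies in some bag; for every edge, both endpoints lie together in some bag; and for every vertex, the bags containing it form a connected subtree. Here edge (a,d) lies in no bag, so the decomposition is invalid.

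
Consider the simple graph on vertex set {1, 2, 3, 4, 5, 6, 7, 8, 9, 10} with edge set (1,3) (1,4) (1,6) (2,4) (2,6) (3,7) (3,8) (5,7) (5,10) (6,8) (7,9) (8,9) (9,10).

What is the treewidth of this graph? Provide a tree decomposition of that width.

Each bag holds 3 vertices, so the decomposition has width 2, which upper-bounds the treewidth. The edges 2–4–1–6–2 form a cycle, so G is not a tree and its treewidth is at least 2. Hence tw(G) = 2 exactly.

Treewidth 2.
Bags: B1 = {2, 4, 6}  B2 = {1, 4, 6}  B3 = {1, 6, 8}  B4 = {1, 3, 8}  B5 = {3, 8, 9}  B6 = {3, 7, 9}  B7 = {7, 9, 10}  B8 = {5, 7, 10}
Tree: B1–B2, B2–B3, B3–B4, B4–B5, B5–B6, B6–B7, B7–B8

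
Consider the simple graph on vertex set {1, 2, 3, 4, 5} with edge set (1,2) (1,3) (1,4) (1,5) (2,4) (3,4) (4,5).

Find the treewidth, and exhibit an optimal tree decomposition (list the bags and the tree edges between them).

Treewidth 2.
Bags: B1 = {1, 2, 4}  B2 = {1, 4, 5}  B3 = {1, 3, 4}
Tree: B1–B2, B2–B3

The largest bag has 3 vertices, giving width 2; this decomposition certifies tw(G) ≤ 2. On the other hand G contains the 3-clique {1, 2, 4}. A clique must lie in a single bag of any decomposition, so no decomposition can have width below 2. The upper and lower bounds meet at 2, so that is the treewidth.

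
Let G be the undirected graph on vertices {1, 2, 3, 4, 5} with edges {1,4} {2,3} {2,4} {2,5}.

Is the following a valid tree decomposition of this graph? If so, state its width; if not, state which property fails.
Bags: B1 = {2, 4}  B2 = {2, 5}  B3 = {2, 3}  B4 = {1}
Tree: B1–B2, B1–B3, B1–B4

A tree decomposition must satisfy three properties: every vertex lies in some bag; for every edge, both endpoints lie together in some bag; and for every vertex, the bags containing it form a connected subtree. Here edge (4,1) lies in no bag, so the decomposition is invalid.

No — edge (4,1) lies in no bag.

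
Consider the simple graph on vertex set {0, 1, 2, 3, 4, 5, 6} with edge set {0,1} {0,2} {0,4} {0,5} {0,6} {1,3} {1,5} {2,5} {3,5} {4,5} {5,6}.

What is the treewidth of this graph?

2

A width-2 tree decomposition is:
Bags: B1 = {0, 2, 5}  B2 = {0, 1, 5}  B3 = {1, 3, 5}  B4 = {0, 4, 5}  B5 = {0, 5, 6}
Tree: B1–B2, B2–B3, B1–B4, B4–B5
Each bag holds 3 vertices, so the decomposition has width 2, which upper-bounds the treewidth. For the lower bound, the 3 vertices {0, 1, 5} are pairwise adjacent, and any tree decomposition puts a clique entirely inside one bag — forcing width ≥ 2. Combining the bounds, tw(G) = 2.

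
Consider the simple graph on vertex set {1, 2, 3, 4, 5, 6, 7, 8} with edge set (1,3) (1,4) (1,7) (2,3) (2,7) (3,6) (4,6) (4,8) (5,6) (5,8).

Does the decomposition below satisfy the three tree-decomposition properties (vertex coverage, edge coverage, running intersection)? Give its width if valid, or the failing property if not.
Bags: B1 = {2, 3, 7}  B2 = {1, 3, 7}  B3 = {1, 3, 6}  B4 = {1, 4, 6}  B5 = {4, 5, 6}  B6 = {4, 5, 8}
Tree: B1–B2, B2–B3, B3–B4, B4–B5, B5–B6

Yes; width 2.

Checking the three conditions: (i) the bags cover all of {1, 2, 3, 4, 5, 6, 7, 8}; (ii) for each edge, some bag contains both endpoints; (iii) the bags containing any fixed vertex form a subtree. All hold, so the decomposition is valid with width 3 − 1 = 2.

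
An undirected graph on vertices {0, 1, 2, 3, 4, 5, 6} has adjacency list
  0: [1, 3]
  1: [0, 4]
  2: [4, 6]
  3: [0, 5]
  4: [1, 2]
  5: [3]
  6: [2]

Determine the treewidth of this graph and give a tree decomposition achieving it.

Treewidth 1.
One such decomposition:
Bags: B1 = {2, 6}  B2 = {2, 4}  B3 = {1, 4}  B4 = {0, 1}  B5 = {0, 3}  B6 = {3, 5}
Tree: B1–B2, B2–B3, B3–B4, B4–B5, B5–B6

Every bag has size at most 2, so the width is 2 − 1 = 1 and tw(G) ≤ 1. G has an edge, so its treewidth is at least 1. Hence tw(G) = 1 exactly.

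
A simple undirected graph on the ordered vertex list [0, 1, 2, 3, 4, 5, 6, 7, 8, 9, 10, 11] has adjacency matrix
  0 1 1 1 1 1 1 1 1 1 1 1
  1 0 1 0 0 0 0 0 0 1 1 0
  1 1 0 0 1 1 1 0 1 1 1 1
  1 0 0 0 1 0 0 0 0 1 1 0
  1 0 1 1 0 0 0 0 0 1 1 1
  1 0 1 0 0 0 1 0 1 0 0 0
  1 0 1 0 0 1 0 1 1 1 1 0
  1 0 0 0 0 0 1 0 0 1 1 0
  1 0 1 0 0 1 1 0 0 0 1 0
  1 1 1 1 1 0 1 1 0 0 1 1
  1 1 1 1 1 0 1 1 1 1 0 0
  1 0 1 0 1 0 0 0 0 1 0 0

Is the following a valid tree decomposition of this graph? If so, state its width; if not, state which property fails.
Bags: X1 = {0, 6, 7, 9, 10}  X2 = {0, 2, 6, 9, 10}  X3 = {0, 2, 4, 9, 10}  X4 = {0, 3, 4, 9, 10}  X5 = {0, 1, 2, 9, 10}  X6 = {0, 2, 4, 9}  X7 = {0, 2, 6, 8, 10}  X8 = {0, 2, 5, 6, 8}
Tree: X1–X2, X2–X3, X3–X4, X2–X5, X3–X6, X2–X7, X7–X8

A tree decomposition must satisfy three properties: every vertex lies in some bag; for every edge, both endpoints lie together in some bag; and for every vertex, the bags containing it form a connected subtree. Here vertex 11 appears in no bag, so the decomposition is invalid.

No — vertex 11 appears in no bag.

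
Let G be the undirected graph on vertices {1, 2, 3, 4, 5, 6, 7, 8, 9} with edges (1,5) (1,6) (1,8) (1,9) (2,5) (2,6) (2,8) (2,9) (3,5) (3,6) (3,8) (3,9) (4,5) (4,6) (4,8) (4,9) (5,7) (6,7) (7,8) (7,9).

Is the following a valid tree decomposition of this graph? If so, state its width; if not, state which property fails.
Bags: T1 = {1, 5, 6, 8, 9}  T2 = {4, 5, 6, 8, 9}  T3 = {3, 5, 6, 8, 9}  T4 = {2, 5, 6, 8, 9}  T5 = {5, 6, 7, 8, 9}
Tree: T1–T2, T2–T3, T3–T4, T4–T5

Every vertex of G appears in some bag (union = {1, 2, 3, 4, 5, 6, 7, 8, 9}); every edge is covered by a bag; and for each vertex v the set of bags containing v is connected in the bag tree. The decomposition is therefore valid. The largest bag has 5 vertices, so the width is 4.

Yes; width 4.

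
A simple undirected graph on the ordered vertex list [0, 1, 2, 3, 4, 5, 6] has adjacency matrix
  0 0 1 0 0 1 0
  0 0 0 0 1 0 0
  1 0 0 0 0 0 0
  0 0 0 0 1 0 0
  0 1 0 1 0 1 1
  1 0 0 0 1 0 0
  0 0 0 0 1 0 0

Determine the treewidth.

1

A width-1 tree decomposition is:
Bags: B1 = {4, 5}  B2 = {0, 5}  B3 = {1, 4}  B4 = {0, 2}  B5 = {3, 4}  B6 = {4, 6}
Tree: B1–B2, B1–B3, B2–B4, B3–B5, B3–B6
Each bag holds 2 vertices, so the decomposition has width 1, which upper-bounds the treewidth. Since G has at least one edge (e.g. 5–4), it is not an edgeless graph, so tw(G) ≥ 1. Hence tw(G) = 1 exactly.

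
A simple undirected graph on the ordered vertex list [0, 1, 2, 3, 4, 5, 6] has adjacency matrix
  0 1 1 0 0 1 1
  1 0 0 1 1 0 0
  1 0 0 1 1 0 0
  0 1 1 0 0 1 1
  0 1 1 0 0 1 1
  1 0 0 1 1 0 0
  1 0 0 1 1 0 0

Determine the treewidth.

3

A width-3 tree decomposition is:
Bags: B1 = {0, 1, 3, 4}  B2 = {0, 3, 4, 6}  B3 = {0, 3, 4, 5}  B4 = {0, 2, 3, 4}
Tree: B1–B2, B2–B3, B3–B4
Every bag has size at most 4, so the width is 4 − 1 = 3 and tw(G) ≤ 3. For the lower bound: the 4 vertex sets {1,4}, {0,6}, {3}, {5} are disjoint, each induces a connected subgraph, and every pair is joined by at least one edge of G. Contracting each set to a single vertex therefore yields K_{4} as a minor, and since treewidth is minor-monotone, tw(G) ≥ tw(K_{4}) = 3. Hence tw(G) = 3 exactly.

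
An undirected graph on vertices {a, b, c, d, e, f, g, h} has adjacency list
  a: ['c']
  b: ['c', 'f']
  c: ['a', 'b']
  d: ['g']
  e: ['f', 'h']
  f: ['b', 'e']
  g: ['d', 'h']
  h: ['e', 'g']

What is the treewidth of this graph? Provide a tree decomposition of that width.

The largest bag has 2 vertices, giving width 1; this decomposition certifies tw(G) ≤ 1. Since G has at least one edge (e.g. d–g), it is not an edgeless graph, so tw(G) ≥ 1. Combining the bounds, tw(G) = 1.

Treewidth 1.
Bags: B1 = {d, g}  B2 = {g, h}  B3 = {e, h}  B4 = {e, f}  B5 = {b, f}  B6 = {b, c}  B7 = {a, c}
Tree: B1–B2, B2–B3, B3–B4, B4–B5, B5–B6, B6–B7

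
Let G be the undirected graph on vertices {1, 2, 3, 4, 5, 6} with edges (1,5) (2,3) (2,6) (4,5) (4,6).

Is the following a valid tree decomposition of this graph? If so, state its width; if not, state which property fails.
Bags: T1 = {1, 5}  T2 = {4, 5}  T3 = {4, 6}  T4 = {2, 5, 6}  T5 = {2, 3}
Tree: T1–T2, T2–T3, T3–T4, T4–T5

No — bags containing vertex 5 are not connected in the tree.

A tree decomposition must satisfy three properties: every vertex lies in some bag; for every edge, both endpoints lie together in some bag; and for every vertex, the bags containing it form a connected subtree. Here bags containing vertex 5 are not connected in the tree, so the decomposition is invalid.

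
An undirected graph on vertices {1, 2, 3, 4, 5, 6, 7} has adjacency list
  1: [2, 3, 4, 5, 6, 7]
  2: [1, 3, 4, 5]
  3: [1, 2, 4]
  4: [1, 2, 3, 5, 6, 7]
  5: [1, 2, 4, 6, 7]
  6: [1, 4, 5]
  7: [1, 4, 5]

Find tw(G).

3

A width-3 tree decomposition is:
Bags: B1 = {1, 4, 5, 6}  B2 = {1, 2, 4, 5}  B3 = {1, 2, 3, 4}  B4 = {1, 4, 5, 7}
Tree: B1–B2, B2–B3, B1–B4
Every bag has size at most 4, so the width is 4 − 1 = 3 and tw(G) ≤ 3. Conversely, {1, 2, 3, 4} is a clique of size 4, and the vertices of any clique must share a bag in every tree decomposition; so some bag has ≥ 4 vertices and tw(G) ≥ 3. Hence tw(G) = 3 exactly.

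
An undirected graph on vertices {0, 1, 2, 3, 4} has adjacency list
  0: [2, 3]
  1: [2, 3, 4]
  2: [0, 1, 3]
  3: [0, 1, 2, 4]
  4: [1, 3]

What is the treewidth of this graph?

A width-2 tree decomposition is:
Bags: B1 = {0, 2, 3}  B2 = {1, 2, 3}  B3 = {1, 3, 4}
Tree: B1–B2, B2–B3
Every bag has size at most 3, so the width is 3 − 1 = 2 and tw(G) ≤ 2. On the other hand G contains the 3-clique {0, 2, 3}. A clique must lie in a single bag of any decomposition, so no decomposition can have width below 2. Combining the bounds, tw(G) = 2.

2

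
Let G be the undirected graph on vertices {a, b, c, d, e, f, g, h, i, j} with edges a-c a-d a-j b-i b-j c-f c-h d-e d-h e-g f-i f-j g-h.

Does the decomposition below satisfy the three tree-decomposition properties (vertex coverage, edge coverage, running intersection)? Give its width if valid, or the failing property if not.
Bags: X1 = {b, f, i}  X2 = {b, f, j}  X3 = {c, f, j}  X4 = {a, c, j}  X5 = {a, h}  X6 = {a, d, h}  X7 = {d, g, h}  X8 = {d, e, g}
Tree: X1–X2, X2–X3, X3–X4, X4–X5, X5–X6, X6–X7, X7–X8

No — edge (c,h) lies in no bag.

A tree decomposition must satisfy three properties: every vertex lies in some bag; for every edge, both endpoints lie together in some bag; and for every vertex, the bags containing it form a connected subtree. Here edge (c,h) lies in no bag, so the decomposition is invalid.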